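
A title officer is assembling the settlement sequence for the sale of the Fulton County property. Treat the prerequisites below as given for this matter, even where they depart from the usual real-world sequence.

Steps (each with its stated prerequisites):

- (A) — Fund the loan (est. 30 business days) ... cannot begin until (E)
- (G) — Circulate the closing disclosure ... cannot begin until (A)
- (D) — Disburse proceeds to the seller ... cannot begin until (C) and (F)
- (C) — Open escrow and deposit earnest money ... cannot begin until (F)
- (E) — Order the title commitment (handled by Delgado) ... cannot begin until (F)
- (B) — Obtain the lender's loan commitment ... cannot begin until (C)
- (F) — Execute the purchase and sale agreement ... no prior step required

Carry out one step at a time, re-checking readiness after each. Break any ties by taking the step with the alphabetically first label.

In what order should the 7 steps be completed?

(F), (C), (B), (D), (E), (A), (G)

(F) has no prerequisites → (F) first.
Ready: (C) and (E). (C) has the earlier label → (C).
Now (B), (D) and (E) have their prerequisites met. (B) has the earlier label, so (B) next.
Ready: (D) and (E). (D) has the earlier label → (D).
(E) needed (F), now all done → (E).
(A) is the only step now ready → (A).
Next only (G) has its prerequisites met → (G).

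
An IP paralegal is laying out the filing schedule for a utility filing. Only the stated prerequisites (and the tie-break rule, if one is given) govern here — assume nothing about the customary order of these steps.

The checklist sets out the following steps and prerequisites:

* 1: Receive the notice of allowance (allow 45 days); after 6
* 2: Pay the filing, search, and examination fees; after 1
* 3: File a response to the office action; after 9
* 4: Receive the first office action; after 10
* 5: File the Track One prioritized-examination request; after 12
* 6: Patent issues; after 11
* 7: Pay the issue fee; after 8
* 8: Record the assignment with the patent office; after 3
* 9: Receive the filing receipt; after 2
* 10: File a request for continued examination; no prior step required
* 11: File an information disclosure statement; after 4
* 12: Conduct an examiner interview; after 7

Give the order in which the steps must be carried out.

10, 4, 11, 6, 1, 2, 9, 3, 8, 7, 12, 5

10 is the only step with nothing outstanding, so it goes first.
Next only 4 has its prerequisites met → 4.
That leaves 11 as the only ready step → 11.
6 is the only step now ready → 6.
1 needed 6, now all done → 1.
2 is the only step now ready → 2.
9 needed 2, now all done → 9.
3 needed 9, now all done → 3.
Next only 8 has its prerequisites met → 8.
7 needed 8, now all done → 7.
That leaves 12 as the only ready step → 12.
5 needed 12, now all done → 5.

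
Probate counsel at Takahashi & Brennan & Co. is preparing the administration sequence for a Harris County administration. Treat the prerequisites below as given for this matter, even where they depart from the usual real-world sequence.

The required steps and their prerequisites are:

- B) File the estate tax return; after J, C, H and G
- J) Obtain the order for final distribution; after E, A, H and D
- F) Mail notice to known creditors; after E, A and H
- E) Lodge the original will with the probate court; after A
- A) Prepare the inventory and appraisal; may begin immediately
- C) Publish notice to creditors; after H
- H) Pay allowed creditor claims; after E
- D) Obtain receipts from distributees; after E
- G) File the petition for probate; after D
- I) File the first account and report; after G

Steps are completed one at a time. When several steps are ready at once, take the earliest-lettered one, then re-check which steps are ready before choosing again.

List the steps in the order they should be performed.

A, E, D, G, H, C, F, I, J, B

A is the only step with nothing outstanding, so it goes first.
That leaves E as the only ready step → E.
Ready: D and H. D has the earlier label → D.
G now also ready, so the ready set is {G, H}; G has the earlier label → G.
Ready: H and I. H has the earlier label → H.
C, F, I and J are all available; C has the earlier label → C.
Now F, I and J have their prerequisites met. F has the earlier label, so F next.
Now I and J have their prerequisites met. I has the earlier label, so I next.
J is the only step now ready → J.
B needed C, G, H and J, now all done → B.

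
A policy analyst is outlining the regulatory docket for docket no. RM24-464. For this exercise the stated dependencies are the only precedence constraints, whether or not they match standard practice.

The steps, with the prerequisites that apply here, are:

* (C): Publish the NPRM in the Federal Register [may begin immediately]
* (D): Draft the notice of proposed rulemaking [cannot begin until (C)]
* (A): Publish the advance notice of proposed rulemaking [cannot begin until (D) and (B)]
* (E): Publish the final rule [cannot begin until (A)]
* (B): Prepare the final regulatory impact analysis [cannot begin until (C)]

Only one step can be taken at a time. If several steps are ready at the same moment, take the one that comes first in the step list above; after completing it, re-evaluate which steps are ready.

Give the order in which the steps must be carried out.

Only (C) has no prerequisites, so it is first.
Ready: (D) and (B). (D) is listed earlier → (D).
(B) is the only step now ready → (B).
(A) needed (D) and (B), now all done → (A).
That leaves (E) as the only ready step → (E).

(C), (D), (B), (A), (E)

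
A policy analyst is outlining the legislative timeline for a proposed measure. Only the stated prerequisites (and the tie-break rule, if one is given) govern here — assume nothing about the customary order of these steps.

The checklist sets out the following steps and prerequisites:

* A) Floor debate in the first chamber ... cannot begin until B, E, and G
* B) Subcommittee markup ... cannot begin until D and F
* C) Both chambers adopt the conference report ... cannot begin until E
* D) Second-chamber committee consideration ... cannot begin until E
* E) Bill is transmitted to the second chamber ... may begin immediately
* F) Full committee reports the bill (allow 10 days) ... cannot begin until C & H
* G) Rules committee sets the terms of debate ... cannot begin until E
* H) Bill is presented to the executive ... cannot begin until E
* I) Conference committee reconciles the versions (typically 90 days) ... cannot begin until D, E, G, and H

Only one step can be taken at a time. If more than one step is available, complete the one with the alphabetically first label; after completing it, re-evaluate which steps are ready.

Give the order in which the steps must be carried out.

E, C, D, G, H, F, B, A, I

E has no prerequisites → E first.
Ready: C, D, G and H. C has the earlier label → C.
Now D, G and H have their prerequisites met. D has the earlier label, so D next.
Now G and H have their prerequisites met. G has the earlier label, so G next.
Next only H has its prerequisites met → H.
F and I are both available; F has the earlier label → F.
B now also ready, so the ready set is {B, I}; B has the earlier label → B.
Ready: A and I. A has the earlier label → A.
That leaves I as the only ready step → I.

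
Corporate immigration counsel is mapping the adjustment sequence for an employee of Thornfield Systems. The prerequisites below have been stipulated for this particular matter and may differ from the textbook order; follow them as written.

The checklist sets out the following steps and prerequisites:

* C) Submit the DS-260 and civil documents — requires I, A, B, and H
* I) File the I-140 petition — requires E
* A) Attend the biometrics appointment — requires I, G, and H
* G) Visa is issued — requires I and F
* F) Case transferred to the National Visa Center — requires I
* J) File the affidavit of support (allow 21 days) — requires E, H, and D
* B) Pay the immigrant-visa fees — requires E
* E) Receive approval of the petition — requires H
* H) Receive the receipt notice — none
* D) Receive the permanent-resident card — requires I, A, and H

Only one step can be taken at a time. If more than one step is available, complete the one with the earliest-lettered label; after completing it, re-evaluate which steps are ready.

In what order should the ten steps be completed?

H E B I F G A C D J

H is the only step with nothing outstanding, so it goes first.
E needed H, now all done → E.
Ready: B and I. B has the earlier label → B.
I needed E, now all done → I.
That leaves F as the only ready step → F.
G is the only step now ready → G.
That leaves A as the only ready step → A.
Ready: C and D. C has the earlier label → C.
Next only D has its prerequisites met → D.
Next only J has its prerequisites met → J.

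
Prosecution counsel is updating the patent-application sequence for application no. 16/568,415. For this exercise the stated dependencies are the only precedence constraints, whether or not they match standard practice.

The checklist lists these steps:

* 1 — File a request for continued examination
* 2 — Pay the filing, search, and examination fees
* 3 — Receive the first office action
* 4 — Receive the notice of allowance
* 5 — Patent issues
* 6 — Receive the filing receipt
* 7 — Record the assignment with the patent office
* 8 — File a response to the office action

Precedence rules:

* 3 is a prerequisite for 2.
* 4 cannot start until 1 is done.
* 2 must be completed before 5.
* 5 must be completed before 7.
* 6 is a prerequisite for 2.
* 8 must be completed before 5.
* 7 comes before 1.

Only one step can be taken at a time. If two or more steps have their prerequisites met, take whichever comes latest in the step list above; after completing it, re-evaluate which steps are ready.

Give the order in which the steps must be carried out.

8, 6, 3, 2, 5, 7, 1, 4

Nothing is required for 8, 6 and 3. 8 is listed later → 8 first.
6 and 3 are both available; 6 is listed later → 6.
Next only 3 has its prerequisites met → 3.
Next only 2 has its prerequisites met → 2.
Next only 5 has its prerequisites met → 5.
7 needed 5, now all done → 7.
That leaves 1 as the only ready step → 1.
That leaves 4 as the only ready step → 4.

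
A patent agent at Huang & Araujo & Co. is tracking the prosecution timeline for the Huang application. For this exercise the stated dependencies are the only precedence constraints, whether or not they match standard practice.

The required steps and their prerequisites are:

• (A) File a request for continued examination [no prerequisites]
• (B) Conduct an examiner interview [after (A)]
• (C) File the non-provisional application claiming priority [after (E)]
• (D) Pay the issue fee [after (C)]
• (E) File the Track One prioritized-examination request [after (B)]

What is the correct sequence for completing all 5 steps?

(A) (B) (E) (C) (D)

Only (A) has no prerequisites, so it is first.
Next only (B) has its prerequisites met → (B).
(E) needed (B), now all done → (E).
(C) needed (E), now all done → (C).
That leaves (D) as the only ready step → (D).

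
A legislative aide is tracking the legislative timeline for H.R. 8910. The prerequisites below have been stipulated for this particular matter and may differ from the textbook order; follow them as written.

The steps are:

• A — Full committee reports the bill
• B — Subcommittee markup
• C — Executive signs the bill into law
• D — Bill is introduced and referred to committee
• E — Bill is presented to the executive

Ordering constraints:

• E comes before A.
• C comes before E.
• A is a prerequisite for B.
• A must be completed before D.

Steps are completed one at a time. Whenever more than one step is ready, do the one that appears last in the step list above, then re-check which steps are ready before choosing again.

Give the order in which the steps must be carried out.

C → E → A → D → B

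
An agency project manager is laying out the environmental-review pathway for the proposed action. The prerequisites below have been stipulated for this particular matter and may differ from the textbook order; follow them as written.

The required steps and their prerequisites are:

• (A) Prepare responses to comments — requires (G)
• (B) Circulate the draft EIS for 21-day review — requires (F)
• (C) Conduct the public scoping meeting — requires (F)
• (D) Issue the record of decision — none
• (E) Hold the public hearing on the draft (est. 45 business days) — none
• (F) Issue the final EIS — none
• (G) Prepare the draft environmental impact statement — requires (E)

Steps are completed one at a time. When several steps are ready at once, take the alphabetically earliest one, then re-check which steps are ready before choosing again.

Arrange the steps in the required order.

(D), (E), (F), (B), (C), (G), (A)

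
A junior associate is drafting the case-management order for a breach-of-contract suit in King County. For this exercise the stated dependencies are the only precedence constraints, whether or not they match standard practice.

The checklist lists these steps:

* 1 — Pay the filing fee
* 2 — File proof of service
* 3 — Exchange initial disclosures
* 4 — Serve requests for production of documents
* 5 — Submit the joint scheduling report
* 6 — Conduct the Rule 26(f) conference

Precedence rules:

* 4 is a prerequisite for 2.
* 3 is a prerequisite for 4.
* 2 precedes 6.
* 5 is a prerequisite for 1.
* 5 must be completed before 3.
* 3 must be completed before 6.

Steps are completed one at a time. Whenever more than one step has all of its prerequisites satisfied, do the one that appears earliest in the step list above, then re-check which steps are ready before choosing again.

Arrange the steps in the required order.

5 is the only step with nothing outstanding, so it goes first.
Ready: 1 and 3. 1 is listed earlier → 1.
Next only 3 has its prerequisites met → 3.
4 needed 3, now all done → 4.
Next only 2 has its prerequisites met → 2.
That leaves 6 as the only ready step → 6.

5, 1, 3, 4, 2, 6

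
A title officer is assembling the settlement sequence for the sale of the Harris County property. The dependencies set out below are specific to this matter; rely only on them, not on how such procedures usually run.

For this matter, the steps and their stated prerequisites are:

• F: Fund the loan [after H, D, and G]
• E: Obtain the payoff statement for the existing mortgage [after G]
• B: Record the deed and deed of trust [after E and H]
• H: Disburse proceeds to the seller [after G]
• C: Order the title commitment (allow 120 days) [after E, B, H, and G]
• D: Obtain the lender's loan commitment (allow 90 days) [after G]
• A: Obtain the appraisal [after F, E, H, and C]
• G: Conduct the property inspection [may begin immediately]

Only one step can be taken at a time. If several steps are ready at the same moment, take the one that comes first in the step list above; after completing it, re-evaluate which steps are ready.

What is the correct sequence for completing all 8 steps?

G E H B C D F A

G has no prerequisites → G first.
Ready: E, H and D. E is listed earlier → E.
Ready: H and D. H is listed earlier → H.
B and D are both available; B is listed earlier → B.
C now also ready, so the ready set is {C, D}; C is listed earlier → C.
D is the only step now ready → D.
That leaves F as the only ready step → F.
That leaves A as the only ready step → A.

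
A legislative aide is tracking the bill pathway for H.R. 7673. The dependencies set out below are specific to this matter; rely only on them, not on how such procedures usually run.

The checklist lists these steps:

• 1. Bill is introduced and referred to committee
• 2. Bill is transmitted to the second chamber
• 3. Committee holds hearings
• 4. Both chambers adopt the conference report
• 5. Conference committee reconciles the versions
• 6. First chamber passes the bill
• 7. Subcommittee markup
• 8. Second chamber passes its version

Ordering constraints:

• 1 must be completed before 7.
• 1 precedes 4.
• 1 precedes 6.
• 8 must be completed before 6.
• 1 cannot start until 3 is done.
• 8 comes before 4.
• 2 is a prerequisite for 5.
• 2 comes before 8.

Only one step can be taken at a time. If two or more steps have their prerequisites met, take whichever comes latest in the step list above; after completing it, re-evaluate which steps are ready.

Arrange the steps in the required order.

3 and 2 have no prerequisites; 3 is listed later, so 3 is first.
1 now also ready, so the ready set is {2, 1}; 2 is listed later → 2.
8 and 5 now also ready, so the ready set is {8, 5, 1}; 8 is listed later → 8.
Ready: 5 and 1. 5 is listed later → 5.
1 needed 3, now all done → 1.
Now 7, 6 and 4 have their prerequisites met. 7 is listed later, so 7 next.
6 and 4 are both available; 6 is listed later → 6.
4 needed 8 and 1, now all done → 4.

3 2 8 5 1 7 6 4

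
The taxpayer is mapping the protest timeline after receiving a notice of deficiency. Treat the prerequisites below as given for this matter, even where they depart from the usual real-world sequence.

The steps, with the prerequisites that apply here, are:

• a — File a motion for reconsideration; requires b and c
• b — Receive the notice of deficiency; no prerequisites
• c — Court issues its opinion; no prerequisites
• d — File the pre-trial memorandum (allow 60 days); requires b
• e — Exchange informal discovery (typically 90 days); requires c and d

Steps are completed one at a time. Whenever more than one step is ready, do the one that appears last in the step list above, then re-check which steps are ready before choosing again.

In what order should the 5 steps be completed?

c, b, d, e, a

c and b have no prerequisites; c is listed later, so c is first.
b is the only step now ready → b.
d and a are both available; d is listed later → d.
e now also ready, so the ready set is {e, a}; e is listed later → e.
That leaves a as the only ready step → a.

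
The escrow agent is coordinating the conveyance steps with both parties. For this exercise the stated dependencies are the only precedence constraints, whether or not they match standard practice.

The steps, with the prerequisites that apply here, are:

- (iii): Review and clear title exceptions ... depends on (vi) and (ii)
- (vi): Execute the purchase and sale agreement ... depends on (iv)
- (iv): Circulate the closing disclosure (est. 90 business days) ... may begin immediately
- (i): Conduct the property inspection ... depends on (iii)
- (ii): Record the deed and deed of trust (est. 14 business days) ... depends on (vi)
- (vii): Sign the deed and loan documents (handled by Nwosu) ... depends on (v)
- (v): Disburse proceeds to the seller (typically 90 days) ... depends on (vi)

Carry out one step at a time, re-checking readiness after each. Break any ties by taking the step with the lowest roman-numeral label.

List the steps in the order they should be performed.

(iv) → (vi) → (ii) → (iii) → (i) → (v) → (vii)

Only (iv) has no prerequisites, so it is first.
(vi) needed (iv), now all done → (vi).
(ii) and (v) are both available; (ii) has the earlier label → (ii).
Now (iii) and (v) have their prerequisites met. (iii) has the earlier label, so (iii) next.
Ready: (i) and (v). (i) has the earlier label → (i).
That leaves (v) as the only ready step → (v).
(vii) is the only step now ready → (vii).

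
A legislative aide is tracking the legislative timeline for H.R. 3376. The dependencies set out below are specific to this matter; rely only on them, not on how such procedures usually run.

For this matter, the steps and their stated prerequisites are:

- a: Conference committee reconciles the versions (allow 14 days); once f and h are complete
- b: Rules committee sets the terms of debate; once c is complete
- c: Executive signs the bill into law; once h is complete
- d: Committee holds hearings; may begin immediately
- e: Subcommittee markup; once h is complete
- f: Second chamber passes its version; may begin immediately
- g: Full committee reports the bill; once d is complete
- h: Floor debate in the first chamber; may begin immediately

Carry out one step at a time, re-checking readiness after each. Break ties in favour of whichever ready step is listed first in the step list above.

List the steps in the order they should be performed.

d → f → g → h → a → c → b → e

d, f and h have no prerequisites; d is listed earlier, so d is first.
Ready: f, g and h. f is listed earlier → f.
g and h are both available; g is listed earlier → g.
h is the only step now ready → h.
Ready: a, c and e. a is listed earlier → a.
c and e are both available; c is listed earlier → c.
b now also ready, so the ready set is {b, e}; b is listed earlier → b.
Next only e has its prerequisites met → e.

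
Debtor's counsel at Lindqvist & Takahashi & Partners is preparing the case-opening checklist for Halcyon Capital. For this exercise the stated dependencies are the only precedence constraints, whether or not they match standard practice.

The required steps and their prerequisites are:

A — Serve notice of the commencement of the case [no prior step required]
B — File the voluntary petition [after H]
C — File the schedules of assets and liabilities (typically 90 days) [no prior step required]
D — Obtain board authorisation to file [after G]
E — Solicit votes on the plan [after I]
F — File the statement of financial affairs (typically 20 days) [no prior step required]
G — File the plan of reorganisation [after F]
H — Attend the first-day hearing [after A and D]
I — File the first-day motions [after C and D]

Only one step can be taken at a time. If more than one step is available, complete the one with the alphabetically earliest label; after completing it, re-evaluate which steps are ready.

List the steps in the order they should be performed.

A, C, F, G, D, H, B, I, E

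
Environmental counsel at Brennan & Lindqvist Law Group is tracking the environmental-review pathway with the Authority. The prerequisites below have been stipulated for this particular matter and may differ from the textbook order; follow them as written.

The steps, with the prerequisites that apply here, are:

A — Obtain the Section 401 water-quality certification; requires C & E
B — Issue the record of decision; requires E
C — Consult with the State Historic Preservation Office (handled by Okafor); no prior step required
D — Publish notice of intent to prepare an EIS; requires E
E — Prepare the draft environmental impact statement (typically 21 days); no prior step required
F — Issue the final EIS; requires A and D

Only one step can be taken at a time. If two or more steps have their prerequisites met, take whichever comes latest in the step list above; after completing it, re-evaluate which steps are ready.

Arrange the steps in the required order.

E, D, C, B, A, F

E and C have no prerequisites; E is listed later, so E is first.
D and B now also ready, so the ready set is {D, C, B}; D is listed later → D.
C and B are both available; C is listed later → C.
A now also ready, so the ready set is {B, A}; B is listed later → B.
A needed E and C, now all done → A.
F is the only step now ready → F.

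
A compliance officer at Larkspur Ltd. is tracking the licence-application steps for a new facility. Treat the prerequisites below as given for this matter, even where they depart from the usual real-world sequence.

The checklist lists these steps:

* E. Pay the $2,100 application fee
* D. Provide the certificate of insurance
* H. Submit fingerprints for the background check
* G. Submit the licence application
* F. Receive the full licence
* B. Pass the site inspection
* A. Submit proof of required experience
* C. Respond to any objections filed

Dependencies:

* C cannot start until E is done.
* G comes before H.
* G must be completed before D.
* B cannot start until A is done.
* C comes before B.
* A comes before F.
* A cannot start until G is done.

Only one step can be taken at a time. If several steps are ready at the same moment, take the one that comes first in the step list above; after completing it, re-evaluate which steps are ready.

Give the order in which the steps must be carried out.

Nothing is required for E and G. E is listed earlier → E first.
C now also ready, so the ready set is {G, C}; G is listed earlier → G.
D, H, A and C are all available; D is listed earlier → D.
H, A and C are all available; H is listed earlier → H.
Ready: A and C. A is listed earlier → A.
F now also ready, so the ready set is {F, C}; F is listed earlier → F.
Next only C has its prerequisites met → C.
B needed A and C, now all done → B.

E, G, D, H, A, F, C, B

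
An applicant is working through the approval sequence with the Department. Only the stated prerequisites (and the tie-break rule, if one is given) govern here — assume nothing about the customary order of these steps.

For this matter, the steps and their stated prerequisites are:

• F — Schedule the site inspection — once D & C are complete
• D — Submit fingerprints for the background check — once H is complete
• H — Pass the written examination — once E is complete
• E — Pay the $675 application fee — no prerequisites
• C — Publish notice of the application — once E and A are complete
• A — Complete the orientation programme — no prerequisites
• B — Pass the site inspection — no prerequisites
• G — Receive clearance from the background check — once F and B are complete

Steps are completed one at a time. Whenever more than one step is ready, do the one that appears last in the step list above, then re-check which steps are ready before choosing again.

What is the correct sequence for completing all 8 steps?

B A E C H D F G

Nothing is required for B, A and E. B is listed later → B first.
Ready: A and E. A is listed later → A.
E is the only step now ready → E.
Ready: C and H. C is listed later → C.
H needed E, now all done → H.
Next only D has its prerequisites met → D.
F is the only step now ready → F.
G is the only step now ready → G.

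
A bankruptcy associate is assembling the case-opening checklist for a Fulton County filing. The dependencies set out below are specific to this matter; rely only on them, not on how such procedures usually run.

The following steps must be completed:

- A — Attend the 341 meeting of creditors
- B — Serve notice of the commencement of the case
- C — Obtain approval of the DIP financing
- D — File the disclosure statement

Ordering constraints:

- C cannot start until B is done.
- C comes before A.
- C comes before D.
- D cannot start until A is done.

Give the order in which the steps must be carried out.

Only B has no prerequisites, so it is first.
That leaves C as the only ready step → C.
A needed C, now all done → A.
D needed A and C, now all done → D.

B C A D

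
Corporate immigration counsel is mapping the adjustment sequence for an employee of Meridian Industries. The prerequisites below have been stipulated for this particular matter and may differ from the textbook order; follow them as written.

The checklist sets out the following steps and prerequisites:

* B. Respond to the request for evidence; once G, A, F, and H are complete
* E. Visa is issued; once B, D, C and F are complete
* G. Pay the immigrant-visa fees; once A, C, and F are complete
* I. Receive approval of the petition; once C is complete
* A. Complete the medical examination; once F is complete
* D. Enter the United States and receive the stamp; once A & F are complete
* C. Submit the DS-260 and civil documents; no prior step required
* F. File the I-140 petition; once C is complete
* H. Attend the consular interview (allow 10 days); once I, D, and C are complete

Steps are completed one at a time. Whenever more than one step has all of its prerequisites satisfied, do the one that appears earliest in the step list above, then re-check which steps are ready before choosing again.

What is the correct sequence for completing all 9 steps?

C, I, F, A, G, D, H, B, E

C is the only step with nothing outstanding, so it goes first.
Ready: I and F. I is listed earlier → I.
That leaves F as the only ready step → F.
That leaves A as the only ready step → A.
Now G and D have their prerequisites met. G is listed earlier, so G next.
D needed A and F, now all done → D.
H is the only step now ready → H.
Next only B has its prerequisites met → B.
E needed B, D, C and F, now all done → E.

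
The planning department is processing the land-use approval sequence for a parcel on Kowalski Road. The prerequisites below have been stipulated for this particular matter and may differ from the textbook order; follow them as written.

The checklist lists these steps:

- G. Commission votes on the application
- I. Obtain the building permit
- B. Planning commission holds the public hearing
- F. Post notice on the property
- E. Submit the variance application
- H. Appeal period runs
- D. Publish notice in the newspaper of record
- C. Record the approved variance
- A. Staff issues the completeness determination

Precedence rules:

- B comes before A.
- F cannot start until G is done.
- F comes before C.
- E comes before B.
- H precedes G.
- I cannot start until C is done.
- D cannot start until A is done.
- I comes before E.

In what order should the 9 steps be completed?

H, G, F, C, I, E, B, A, D

H is the only step with nothing outstanding, so it goes first.
G is the only step now ready → G.
Next only F has its prerequisites met → F.
That leaves C as the only ready step → C.
That leaves I as the only ready step → I.
Next only E has its prerequisites met → E.
B needed E, now all done → B.
Next only A has its prerequisites met → A.
D needed A, now all done → D.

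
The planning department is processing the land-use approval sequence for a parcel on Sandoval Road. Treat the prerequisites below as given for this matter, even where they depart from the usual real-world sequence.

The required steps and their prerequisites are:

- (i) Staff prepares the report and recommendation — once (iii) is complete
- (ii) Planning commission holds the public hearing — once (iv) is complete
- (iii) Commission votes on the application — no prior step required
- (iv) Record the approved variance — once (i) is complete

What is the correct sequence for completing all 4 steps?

(iii) (i) (iv) (ii)

(iii) is the only step with nothing outstanding, so it goes first.
(i) needed (iii), now all done → (i).
That leaves (iv) as the only ready step → (iv).
Next only (ii) has its prerequisites met → (ii).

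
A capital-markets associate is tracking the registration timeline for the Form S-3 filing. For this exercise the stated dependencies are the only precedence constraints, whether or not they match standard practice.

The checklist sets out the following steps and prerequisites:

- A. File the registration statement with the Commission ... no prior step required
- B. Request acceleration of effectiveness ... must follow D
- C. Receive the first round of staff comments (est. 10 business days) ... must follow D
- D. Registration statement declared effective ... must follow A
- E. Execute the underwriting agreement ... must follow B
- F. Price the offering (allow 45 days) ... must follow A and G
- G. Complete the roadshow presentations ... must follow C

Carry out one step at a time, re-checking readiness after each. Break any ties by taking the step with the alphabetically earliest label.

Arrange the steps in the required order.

A is the only step with nothing outstanding, so it goes first.
D is the only step now ready → D.
B and C are both available; B has the earlier label → B.
C and E are both available; C has the earlier label → C.
E and G are both available; E has the earlier label → E.
That leaves G as the only ready step → G.
F needed A and G, now all done → F.

A, D, B, C, E, G, F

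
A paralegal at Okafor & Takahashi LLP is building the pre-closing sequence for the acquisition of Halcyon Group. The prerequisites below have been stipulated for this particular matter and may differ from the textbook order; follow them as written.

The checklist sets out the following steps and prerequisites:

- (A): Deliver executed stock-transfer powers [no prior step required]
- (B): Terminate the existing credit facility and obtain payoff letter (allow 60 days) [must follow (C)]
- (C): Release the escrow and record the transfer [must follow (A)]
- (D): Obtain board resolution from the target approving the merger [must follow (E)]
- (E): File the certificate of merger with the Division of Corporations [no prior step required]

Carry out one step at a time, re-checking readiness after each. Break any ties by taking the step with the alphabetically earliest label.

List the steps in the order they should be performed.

(A), (C), (B), (E), (D)

Nothing is required for (A) and (E). (A) has the earlier label → (A) first.
Now (C) and (E) have their prerequisites met. (C) has the earlier label, so (C) next.
(B) now also ready, so the ready set is {(B), (E)}; (B) has the earlier label → (B).
That leaves (E) as the only ready step → (E).
Next only (D) has its prerequisites met → (D).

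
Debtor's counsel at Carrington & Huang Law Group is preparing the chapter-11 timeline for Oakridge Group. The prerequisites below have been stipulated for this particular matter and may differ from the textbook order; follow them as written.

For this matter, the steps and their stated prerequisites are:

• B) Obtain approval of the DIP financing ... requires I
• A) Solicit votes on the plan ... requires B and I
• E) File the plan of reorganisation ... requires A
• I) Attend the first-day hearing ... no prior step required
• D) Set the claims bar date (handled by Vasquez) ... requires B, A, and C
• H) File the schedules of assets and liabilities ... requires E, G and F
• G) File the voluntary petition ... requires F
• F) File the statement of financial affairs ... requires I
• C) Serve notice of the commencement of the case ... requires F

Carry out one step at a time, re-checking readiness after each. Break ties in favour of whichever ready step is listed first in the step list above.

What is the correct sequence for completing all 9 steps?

I, B, A, E, F, G, H, C, D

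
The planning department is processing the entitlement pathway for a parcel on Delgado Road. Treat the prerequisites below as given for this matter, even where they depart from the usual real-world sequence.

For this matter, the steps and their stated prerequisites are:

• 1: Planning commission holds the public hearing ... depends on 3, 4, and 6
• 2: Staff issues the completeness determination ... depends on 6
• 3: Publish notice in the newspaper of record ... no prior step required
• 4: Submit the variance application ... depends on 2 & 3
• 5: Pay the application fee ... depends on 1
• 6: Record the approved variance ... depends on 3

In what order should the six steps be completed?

3 6 2 4 1 5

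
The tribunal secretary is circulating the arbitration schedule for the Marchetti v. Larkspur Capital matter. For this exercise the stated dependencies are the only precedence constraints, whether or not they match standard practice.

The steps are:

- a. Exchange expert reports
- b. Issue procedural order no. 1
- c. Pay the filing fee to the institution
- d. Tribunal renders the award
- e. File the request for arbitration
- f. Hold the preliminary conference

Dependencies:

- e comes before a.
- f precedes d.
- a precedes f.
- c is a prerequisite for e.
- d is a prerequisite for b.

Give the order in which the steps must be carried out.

c is the only step with nothing outstanding, so it goes first.
e needed c, now all done → e.
a needed e, now all done → a.
f is the only step now ready → f.
d needed f, now all done → d.
b needed d, now all done → b.

c, e, a, f, d, b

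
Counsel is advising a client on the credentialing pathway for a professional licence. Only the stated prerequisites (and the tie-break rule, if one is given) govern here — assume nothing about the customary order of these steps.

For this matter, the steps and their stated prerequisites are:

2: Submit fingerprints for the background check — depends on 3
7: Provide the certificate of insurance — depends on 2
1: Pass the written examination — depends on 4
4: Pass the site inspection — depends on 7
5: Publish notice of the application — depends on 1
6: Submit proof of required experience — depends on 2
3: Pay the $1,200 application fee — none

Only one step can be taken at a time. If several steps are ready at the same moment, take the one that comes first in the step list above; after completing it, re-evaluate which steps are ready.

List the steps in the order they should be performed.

3, 2, 7, 4, 1, 5, 6

Only 3 has no prerequisites, so it is first.
That leaves 2 as the only ready step → 2.
7 and 6 are both available; 7 is listed earlier → 7.
4 and 6 are both available; 4 is listed earlier → 4.
1 now also ready, so the ready set is {1, 6}; 1 is listed earlier → 1.
Now 5 and 6 have their prerequisites met. 5 is listed earlier, so 5 next.
6 is the only step now ready → 6.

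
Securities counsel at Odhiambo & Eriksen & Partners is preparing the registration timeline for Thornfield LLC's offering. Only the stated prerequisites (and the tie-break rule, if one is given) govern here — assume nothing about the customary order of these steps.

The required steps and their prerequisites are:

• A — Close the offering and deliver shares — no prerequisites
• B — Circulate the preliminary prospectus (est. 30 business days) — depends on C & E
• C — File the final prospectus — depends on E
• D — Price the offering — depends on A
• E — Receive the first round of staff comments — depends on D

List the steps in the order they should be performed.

A → D → E → C → B

Only A has no prerequisites, so it is first.
Next only D has its prerequisites met → D.
E needed D, now all done → E.
C is the only step now ready → C.
Next only B has its prerequisites met → B.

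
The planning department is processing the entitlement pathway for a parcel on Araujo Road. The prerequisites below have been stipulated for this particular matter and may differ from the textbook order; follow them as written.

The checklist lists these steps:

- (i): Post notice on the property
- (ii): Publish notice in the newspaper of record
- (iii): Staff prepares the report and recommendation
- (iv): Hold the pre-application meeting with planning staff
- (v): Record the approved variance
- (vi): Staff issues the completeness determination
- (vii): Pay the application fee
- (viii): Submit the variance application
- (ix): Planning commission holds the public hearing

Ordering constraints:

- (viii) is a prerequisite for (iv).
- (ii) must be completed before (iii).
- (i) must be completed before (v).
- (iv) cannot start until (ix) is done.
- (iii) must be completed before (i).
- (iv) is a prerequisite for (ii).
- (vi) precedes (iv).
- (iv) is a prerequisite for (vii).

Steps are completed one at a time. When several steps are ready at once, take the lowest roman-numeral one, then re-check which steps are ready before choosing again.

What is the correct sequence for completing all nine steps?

(vi), (viii) and (ix) have no prerequisites; (vi) has the earlier label, so (vi) is first.
Ready: (viii) and (ix). (viii) has the earlier label → (viii).
(ix) is the only step now ready → (ix).
(iv) needed (vi), (viii) and (ix), now all done → (iv).
(ii) and (vii) are both available; (ii) has the earlier label → (ii).
(iii) now also ready, so the ready set is {(iii), (vii)}; (iii) has the earlier label → (iii).
Now (i) and (vii) have their prerequisites met. (i) has the earlier label, so (i) next.
Now (v) and (vii) have their prerequisites met. (v) has the earlier label, so (v) next.
(vii) needed (iv), now all done → (vii).

(vi), (viii), (ix), (iv), (ii), (iii), (i), (v), (vii)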